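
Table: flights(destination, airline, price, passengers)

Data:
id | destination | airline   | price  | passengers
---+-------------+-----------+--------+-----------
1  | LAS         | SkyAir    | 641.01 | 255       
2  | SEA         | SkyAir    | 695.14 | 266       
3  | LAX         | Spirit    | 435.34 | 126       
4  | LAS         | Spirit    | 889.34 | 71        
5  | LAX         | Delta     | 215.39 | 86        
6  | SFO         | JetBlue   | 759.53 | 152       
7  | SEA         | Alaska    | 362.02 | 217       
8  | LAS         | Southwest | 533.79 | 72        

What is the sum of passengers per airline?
SELECT airline, SUM(passengers) as result
FROM flights
GROUP BY airline

Result:
  Alaska: 217
  Delta: 86
  JetBlue: 152
  SkyAir: 521
  Southwest: 72
  Spirit: 197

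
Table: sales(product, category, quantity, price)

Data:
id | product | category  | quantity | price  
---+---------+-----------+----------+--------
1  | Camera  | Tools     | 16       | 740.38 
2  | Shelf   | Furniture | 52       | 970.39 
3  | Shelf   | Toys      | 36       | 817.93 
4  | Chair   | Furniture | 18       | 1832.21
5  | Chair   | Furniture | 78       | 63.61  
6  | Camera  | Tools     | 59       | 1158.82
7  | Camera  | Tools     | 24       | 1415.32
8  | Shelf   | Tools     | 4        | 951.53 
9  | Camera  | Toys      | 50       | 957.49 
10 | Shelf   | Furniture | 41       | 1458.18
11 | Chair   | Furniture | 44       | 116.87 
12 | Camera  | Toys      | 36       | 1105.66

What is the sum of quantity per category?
SELECT category, SUM(quantity) as result
FROM sales
GROUP BY category

Result:
  Furniture: 233
  Tools: 103
  Toys: 122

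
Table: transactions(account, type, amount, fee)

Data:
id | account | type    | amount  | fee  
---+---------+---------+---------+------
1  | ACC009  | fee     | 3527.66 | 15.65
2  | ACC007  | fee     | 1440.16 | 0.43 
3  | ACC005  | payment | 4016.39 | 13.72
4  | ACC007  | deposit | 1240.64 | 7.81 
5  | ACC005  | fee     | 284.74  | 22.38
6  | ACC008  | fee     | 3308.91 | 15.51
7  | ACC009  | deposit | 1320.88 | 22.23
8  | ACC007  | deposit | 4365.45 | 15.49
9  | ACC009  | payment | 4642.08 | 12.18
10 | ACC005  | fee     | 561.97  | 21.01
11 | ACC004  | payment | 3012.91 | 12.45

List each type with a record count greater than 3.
SELECT type, COUNT(*) as cnt
FROM transactions
GROUP BY type
HAVING COUNT(*) > 3

Result:
  fee: 5

Note: HAVING filters groups after aggregation, WHERE filters rows before.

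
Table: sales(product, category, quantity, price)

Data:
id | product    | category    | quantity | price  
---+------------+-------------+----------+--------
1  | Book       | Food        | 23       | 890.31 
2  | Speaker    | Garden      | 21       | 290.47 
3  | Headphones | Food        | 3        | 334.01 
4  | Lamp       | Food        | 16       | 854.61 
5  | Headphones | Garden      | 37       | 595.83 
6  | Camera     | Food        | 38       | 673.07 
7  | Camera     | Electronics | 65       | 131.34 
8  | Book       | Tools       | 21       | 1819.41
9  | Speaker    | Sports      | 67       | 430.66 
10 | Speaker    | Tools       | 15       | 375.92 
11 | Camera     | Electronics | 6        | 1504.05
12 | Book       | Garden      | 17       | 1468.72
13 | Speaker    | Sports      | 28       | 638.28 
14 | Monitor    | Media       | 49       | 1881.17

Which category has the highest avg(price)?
SELECT category, AVG(price) as val
FROM sales
GROUP BY category
ORDER BY val DESC
LIMIT 1

Result: Media with avg(price) = 1881.17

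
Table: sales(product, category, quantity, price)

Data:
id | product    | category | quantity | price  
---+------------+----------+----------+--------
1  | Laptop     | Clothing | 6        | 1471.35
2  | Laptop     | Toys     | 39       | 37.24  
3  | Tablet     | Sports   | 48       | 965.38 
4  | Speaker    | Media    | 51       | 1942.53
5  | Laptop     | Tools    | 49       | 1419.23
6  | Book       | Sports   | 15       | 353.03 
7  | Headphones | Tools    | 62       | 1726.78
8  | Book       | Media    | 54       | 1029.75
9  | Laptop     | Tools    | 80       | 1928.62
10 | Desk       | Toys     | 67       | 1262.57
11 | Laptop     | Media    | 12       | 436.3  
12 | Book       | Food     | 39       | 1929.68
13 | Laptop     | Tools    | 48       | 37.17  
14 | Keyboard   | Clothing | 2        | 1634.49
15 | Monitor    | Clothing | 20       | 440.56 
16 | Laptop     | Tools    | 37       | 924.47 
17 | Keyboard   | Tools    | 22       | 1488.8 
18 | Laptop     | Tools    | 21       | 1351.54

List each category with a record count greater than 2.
SELECT category, COUNT(*) as cnt
FROM sales
GROUP BY category
HAVING COUNT(*) > 2

Result:
  Clothing: 3
  Media: 3
  Tools: 7

Note: HAVING filters groups after aggregation, WHERE filters rows before.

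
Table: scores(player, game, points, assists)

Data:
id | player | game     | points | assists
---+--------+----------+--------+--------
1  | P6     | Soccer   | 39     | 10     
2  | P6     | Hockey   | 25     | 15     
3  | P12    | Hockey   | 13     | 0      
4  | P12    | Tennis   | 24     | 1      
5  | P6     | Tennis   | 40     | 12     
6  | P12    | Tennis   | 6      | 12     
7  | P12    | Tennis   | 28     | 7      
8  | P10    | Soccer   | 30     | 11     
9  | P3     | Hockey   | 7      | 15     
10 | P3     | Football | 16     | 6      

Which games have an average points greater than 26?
SELECT game, AVG(points)
FROM scores
GROUP BY game
HAVING AVG(points) > 26

Result:
  Soccer: avg=34.50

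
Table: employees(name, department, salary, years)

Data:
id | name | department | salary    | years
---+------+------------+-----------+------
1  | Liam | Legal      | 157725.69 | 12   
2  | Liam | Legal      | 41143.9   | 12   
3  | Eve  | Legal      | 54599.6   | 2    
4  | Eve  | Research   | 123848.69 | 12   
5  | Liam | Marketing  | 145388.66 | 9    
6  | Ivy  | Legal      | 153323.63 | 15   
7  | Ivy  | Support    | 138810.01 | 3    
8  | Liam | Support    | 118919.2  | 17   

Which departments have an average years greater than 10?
SELECT department, AVG(years)
FROM employees
GROUP BY department
HAVING AVG(years) > 10

Result:
  Legal: avg=10.25
  Research: avg=12.00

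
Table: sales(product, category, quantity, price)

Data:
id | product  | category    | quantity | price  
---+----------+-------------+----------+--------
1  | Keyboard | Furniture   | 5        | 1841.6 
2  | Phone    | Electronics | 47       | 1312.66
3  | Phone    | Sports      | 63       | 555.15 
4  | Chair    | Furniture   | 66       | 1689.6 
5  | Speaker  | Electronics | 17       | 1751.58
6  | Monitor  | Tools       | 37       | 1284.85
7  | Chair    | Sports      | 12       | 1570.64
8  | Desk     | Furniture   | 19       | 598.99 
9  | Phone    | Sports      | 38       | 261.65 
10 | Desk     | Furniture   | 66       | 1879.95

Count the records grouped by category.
SELECT category, COUNT(*) as count
FROM sales
GROUP BY category

Result:
  Electronics: 2
  Furniture: 4
  Sports: 3
  Tools: 1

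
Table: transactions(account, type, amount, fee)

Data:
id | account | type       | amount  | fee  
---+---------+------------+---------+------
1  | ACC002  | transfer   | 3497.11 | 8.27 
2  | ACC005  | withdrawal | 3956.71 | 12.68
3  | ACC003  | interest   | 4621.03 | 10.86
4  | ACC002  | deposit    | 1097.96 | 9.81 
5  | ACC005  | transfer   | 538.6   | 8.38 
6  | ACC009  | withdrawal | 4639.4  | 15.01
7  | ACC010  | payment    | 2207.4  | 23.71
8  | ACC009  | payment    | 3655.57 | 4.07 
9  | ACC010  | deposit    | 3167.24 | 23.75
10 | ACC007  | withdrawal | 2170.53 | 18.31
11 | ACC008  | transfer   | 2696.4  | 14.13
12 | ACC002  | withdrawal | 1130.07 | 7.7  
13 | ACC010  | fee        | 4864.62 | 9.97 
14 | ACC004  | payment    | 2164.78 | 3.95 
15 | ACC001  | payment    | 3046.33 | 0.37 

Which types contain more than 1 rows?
SELECT type, COUNT(*) as cnt
FROM transactions
GROUP BY type
HAVING COUNT(*) > 1

Result:
  deposit: 2
  payment: 4
  transfer: 3
  withdrawal: 4

Note: HAVING filters groups after aggregation, WHERE filters rows before.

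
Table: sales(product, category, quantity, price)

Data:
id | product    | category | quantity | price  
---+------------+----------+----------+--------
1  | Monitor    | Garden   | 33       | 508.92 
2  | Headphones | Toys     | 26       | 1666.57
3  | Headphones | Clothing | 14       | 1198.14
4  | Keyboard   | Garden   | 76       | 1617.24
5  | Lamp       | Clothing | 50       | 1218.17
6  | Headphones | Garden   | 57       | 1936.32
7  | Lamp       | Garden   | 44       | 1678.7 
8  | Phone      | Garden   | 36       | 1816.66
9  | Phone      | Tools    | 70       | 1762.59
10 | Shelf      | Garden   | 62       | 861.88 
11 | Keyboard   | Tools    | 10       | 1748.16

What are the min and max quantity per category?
SELECT category, MIN(quantity), MAX(quantity)
FROM sales
GROUP BY category

Result:
  Clothing: min=14, max=50
  Garden: min=33, max=76
  Tools: min=10, max=70
  Toys: min=26, max=26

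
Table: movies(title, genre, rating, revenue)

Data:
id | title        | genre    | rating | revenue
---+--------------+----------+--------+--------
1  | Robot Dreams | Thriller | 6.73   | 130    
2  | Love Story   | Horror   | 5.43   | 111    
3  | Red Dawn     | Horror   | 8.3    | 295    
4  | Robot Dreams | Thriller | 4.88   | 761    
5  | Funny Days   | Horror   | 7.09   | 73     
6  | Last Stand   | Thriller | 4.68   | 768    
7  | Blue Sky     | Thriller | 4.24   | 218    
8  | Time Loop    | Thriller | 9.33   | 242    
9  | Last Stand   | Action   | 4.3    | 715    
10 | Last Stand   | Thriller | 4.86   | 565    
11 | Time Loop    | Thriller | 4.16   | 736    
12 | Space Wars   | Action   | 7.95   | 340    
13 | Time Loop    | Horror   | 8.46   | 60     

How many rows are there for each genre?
SELECT genre, COUNT(*) as count
FROM movies
GROUP BY genre

Result:
  Action: 2
  Horror: 4
  Thriller: 7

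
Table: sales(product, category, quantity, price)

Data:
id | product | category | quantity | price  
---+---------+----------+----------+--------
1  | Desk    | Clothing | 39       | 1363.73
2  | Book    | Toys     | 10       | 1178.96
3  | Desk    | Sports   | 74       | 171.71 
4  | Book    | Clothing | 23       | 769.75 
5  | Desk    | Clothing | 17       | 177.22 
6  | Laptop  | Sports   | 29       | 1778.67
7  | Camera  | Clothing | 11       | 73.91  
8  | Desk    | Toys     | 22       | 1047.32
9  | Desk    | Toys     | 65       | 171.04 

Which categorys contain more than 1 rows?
SELECT category, COUNT(*) as cnt
FROM sales
GROUP BY category
HAVING COUNT(*) > 1

Result:
  Clothing: 4
  Sports: 2
  Toys: 3

Note: HAVING filters groups after aggregation, WHERE filters rows before.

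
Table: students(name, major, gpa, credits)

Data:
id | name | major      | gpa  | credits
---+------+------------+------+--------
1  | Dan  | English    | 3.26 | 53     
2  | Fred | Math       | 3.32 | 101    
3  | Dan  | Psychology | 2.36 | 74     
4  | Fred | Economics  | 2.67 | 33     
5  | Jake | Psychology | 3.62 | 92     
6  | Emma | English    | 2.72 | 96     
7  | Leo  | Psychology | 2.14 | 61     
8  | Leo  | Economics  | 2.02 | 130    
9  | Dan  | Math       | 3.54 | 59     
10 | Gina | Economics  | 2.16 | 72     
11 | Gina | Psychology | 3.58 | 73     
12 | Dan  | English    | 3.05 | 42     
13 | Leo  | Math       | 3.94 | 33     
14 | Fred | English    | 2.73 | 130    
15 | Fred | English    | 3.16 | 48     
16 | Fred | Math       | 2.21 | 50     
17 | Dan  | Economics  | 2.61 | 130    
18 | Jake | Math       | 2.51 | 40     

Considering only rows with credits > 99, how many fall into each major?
SELECT major, COUNT(*)
FROM students
WHERE credits > 99
GROUP BY major

Note: WHERE filters rows before grouping.

Result:
  Economics: 2
  English: 1
  Math: 1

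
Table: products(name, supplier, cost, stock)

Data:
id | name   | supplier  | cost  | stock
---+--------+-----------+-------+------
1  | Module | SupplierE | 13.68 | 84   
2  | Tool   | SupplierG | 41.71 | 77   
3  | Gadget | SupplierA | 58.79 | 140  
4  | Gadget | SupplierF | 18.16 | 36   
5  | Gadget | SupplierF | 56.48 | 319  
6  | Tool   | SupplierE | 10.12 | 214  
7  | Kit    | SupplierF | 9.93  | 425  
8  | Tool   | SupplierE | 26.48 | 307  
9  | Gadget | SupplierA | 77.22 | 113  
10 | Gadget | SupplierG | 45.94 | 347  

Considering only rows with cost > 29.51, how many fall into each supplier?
SELECT supplier, COUNT(*)
FROM products
WHERE cost > 29.51
GROUP BY supplier

Note: WHERE filters rows before grouping.

Result:
  SupplierA: 2
  SupplierF: 1
  SupplierG: 2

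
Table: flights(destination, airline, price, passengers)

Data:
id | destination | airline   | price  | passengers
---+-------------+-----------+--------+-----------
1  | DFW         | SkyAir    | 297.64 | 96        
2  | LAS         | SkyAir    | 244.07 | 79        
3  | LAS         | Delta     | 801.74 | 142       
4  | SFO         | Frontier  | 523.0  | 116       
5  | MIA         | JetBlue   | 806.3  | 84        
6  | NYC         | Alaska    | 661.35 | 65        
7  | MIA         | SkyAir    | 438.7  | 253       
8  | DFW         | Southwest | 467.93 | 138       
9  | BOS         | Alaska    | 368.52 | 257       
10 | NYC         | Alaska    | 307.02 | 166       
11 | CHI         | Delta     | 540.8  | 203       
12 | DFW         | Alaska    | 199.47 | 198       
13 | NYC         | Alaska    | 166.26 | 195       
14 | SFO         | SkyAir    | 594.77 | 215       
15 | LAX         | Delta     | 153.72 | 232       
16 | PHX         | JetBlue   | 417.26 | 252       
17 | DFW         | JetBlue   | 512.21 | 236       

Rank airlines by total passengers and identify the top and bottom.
SELECT airline, SUM(passengers)
FROM flights
GROUP BY airline
ORDER BY SUM(passengers)

All groups:
  Frontier: 116
  Southwest: 138
  JetBlue: 572
  Delta: 577
  SkyAir: 643
  Alaska: 881

Highest: Alaska (881)
Lowest: Frontier (116)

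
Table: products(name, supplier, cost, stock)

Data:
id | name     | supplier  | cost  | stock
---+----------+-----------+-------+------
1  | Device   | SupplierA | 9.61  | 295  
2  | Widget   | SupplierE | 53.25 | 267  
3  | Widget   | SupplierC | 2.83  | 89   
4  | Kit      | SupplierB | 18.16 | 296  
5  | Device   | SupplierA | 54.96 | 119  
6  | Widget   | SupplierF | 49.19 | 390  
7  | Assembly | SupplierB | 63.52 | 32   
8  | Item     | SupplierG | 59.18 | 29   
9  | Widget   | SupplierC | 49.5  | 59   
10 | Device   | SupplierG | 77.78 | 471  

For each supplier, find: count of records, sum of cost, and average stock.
SELECT supplier,
       COUNT(*) as cnt,
       SUM(cost) as total_cost,
       AVG(stock) as avg_stock
FROM products
GROUP BY supplier

Result:
  SupplierA: 2 records, 64.57 total cost, 207.00 avg stock
  SupplierB: 2 records, 81.68 total cost, 164.00 avg stock
  SupplierC: 2 records, 52.33 total cost, 74.00 avg stock
  SupplierE: 1 records, 53.25 total cost, 267.00 avg stock
  SupplierF: 1 records, 49.19 total cost, 390.00 avg stock
  SupplierG: 2 records, 136.96 total cost, 250.00 avg stock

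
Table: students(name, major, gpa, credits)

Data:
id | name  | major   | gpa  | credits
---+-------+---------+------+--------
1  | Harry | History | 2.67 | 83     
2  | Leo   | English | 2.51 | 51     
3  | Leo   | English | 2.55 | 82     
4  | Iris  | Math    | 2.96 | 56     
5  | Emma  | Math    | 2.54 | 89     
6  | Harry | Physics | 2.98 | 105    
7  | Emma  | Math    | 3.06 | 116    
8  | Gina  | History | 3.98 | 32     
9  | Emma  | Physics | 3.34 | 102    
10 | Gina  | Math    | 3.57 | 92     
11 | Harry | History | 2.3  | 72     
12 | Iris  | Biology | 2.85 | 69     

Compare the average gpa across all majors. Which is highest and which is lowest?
SELECT major, AVG(gpa)
FROM students
GROUP BY major
ORDER BY AVG(gpa)

All groups:
  English: 2.53
  Biology: 2.85
  History: 2.98
  Math: 3.03
  Physics: 3.16

Highest: Physics (3.16)
Lowest: English (2.53)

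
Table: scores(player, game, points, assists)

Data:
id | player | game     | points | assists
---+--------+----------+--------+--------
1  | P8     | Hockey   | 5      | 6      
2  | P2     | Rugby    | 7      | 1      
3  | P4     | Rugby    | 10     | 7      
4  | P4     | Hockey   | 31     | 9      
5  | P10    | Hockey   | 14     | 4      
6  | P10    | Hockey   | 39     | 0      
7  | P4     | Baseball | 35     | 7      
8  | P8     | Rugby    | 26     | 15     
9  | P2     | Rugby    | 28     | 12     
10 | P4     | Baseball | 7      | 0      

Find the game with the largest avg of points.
SELECT game, AVG(points) as val
FROM scores
GROUP BY game
ORDER BY val DESC
LIMIT 1

Result: Hockey with avg(points) = 22.25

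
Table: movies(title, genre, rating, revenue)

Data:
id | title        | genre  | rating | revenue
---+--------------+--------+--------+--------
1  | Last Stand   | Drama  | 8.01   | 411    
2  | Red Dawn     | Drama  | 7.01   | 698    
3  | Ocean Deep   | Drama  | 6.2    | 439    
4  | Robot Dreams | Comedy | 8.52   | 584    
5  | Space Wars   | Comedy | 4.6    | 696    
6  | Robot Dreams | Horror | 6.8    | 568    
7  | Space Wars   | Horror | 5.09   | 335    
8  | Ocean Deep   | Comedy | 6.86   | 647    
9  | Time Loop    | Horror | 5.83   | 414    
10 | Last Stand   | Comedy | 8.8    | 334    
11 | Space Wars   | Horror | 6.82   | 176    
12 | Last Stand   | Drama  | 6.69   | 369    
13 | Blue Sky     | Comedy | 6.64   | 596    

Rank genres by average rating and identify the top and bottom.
SELECT genre, AVG(rating)
FROM movies
GROUP BY genre
ORDER BY AVG(rating)

All groups:
  Horror: 6.14
  Drama: 6.98
  Comedy: 7.08

Highest: Comedy (7.08)
Lowest: Horror (6.14)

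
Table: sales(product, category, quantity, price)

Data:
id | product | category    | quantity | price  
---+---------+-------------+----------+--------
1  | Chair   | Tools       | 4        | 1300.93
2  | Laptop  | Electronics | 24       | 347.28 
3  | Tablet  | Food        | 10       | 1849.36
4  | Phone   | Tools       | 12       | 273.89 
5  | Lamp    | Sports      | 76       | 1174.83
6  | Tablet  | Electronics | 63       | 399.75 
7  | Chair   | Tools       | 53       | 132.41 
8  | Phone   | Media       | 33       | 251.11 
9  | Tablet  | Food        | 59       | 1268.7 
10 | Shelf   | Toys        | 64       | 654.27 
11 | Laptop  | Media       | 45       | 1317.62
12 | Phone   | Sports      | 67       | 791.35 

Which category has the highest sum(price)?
SELECT category, SUM(price) as val
FROM sales
GROUP BY category
ORDER BY val DESC
LIMIT 1

Result: Food with sum(price) = 3118.06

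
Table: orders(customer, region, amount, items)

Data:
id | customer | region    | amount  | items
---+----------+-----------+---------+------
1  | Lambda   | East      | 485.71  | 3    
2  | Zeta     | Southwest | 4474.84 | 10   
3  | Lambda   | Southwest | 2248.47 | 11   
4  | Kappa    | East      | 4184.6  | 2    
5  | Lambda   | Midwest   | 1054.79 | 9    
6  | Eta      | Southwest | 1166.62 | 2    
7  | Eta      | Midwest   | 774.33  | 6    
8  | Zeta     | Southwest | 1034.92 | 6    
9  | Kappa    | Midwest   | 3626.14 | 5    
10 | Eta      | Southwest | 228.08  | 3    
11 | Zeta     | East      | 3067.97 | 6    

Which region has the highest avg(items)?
SELECT region, AVG(items) as val
FROM orders
GROUP BY region
ORDER BY val DESC
LIMIT 1

Result: Midwest with avg(items) = 6.67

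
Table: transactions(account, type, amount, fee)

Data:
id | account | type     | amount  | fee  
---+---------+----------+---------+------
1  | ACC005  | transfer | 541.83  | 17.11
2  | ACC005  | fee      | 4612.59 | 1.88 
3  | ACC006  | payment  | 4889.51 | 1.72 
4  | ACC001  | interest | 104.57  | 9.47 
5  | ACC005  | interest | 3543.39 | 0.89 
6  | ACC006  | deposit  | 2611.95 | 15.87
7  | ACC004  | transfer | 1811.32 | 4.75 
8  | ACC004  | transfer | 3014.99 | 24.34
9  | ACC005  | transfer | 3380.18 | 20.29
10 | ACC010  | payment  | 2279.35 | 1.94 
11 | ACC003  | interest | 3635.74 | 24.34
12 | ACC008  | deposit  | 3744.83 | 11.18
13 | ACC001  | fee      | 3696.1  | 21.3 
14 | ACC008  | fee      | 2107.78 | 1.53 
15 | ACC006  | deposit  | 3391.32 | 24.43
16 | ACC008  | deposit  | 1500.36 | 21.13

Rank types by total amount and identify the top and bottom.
SELECT type, SUM(amount)
FROM transactions
GROUP BY type
ORDER BY SUM(amount)

All groups:
  payment: 7168.86
  interest: 7283.70
  transfer: 8748.32
  fee: 10416.47
  deposit: 11248.46

Highest: deposit (11248.46)
Lowest: payment (7168.86)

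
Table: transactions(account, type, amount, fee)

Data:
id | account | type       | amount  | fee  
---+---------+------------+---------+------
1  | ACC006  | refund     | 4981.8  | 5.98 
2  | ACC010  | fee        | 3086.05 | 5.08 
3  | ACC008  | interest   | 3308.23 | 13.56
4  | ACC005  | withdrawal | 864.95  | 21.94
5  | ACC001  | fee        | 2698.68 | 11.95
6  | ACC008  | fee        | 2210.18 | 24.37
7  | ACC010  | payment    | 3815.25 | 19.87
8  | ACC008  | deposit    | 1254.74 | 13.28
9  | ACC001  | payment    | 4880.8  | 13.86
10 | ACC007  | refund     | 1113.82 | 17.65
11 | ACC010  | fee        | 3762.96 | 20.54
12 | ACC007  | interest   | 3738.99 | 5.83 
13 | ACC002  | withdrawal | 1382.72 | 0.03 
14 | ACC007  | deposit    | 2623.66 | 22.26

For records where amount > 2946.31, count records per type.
SELECT type, COUNT(*)
FROM transactions
WHERE amount > 2946.31
GROUP BY type

Note: WHERE filters rows before grouping.

Result:
  fee: 2
  interest: 2
  payment: 2
  refund: 1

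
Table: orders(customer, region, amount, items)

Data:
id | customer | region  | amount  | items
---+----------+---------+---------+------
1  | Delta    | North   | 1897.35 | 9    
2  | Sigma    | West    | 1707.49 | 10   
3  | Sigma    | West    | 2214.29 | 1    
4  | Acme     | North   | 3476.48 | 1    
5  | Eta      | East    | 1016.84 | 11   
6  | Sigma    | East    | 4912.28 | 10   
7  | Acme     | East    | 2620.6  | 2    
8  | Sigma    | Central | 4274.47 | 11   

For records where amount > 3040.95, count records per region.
SELECT region, COUNT(*)
FROM orders
WHERE amount > 3040.95
GROUP BY region

Note: WHERE filters rows before grouping.

Result:
  Central: 1
  East: 1
  North: 1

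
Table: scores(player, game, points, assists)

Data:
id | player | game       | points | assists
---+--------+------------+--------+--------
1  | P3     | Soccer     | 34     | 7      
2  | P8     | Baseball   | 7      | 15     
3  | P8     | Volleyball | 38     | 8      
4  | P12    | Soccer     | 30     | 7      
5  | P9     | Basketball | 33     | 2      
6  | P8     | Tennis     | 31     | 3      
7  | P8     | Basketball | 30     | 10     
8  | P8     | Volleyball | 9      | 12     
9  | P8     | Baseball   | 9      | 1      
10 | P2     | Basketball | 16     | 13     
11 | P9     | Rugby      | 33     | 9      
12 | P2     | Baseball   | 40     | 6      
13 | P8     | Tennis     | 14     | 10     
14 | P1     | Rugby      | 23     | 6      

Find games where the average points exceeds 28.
SELECT game, AVG(points)
FROM scores
GROUP BY game
HAVING AVG(points) > 28

Result:
  Soccer: avg=32.00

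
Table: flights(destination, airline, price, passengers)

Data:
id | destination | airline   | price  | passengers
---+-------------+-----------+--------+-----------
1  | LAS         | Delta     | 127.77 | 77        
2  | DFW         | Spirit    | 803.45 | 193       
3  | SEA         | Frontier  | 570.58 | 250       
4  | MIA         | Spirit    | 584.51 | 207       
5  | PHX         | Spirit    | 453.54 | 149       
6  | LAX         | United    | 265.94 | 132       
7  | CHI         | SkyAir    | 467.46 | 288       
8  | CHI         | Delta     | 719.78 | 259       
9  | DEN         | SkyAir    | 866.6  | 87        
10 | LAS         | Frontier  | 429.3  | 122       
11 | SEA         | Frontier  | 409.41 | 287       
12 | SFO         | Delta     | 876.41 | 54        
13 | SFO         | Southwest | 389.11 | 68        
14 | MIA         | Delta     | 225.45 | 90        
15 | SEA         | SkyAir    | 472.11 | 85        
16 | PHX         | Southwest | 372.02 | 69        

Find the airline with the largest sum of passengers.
SELECT airline, SUM(passengers) as val
FROM flights
GROUP BY airline
ORDER BY val DESC
LIMIT 1

Result: Frontier with sum(passengers) = 659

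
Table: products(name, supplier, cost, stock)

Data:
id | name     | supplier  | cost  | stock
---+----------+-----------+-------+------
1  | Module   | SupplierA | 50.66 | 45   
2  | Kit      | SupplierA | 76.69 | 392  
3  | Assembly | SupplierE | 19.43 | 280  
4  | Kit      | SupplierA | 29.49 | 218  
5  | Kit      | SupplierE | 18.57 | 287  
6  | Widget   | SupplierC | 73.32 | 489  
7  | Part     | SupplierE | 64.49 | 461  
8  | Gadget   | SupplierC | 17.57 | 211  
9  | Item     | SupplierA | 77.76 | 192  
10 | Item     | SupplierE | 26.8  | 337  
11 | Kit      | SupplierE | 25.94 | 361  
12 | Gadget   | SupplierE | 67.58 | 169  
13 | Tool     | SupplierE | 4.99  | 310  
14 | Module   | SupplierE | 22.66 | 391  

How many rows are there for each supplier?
SELECT supplier, COUNT(*) as count
FROM products
GROUP BY supplier

Result:
  SupplierA: 4
  SupplierC: 2
  SupplierE: 8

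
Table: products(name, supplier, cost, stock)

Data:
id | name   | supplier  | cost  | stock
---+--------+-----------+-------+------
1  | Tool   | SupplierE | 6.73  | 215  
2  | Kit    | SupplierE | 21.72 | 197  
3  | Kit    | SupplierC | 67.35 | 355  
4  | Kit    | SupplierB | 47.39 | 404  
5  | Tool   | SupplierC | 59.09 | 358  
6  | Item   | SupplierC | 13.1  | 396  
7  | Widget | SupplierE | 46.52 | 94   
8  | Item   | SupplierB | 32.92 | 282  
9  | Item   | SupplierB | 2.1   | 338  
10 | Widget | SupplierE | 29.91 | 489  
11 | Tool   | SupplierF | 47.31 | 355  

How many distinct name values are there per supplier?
SELECT supplier, COUNT(DISTINCT name)
FROM products
GROUP BY supplier

Result:
  SupplierB: 2 distinct
  SupplierC: 3 distinct
  SupplierE: 3 distinct
  SupplierF: 1 distinct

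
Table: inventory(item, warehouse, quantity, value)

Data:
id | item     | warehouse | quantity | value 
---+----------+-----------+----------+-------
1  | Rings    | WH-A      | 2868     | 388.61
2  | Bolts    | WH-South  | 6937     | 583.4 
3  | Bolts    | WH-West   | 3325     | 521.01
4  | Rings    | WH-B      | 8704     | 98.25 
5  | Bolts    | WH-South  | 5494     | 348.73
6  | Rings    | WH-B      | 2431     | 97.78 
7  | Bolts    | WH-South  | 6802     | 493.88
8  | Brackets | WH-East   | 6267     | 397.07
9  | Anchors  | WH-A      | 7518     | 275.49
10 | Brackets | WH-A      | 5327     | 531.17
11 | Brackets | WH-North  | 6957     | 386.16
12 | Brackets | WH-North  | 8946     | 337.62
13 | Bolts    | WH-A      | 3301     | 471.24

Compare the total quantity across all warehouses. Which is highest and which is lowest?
SELECT warehouse, SUM(quantity)
FROM inventory
GROUP BY warehouse
ORDER BY SUM(quantity)

All groups:
  WH-West: 3325
  WH-East: 6267
  WH-B: 11135
  WH-North: 15903
  WH-A: 19014
  WH-South: 19233

Highest: WH-South (19233)
Lowest: WH-West (3325)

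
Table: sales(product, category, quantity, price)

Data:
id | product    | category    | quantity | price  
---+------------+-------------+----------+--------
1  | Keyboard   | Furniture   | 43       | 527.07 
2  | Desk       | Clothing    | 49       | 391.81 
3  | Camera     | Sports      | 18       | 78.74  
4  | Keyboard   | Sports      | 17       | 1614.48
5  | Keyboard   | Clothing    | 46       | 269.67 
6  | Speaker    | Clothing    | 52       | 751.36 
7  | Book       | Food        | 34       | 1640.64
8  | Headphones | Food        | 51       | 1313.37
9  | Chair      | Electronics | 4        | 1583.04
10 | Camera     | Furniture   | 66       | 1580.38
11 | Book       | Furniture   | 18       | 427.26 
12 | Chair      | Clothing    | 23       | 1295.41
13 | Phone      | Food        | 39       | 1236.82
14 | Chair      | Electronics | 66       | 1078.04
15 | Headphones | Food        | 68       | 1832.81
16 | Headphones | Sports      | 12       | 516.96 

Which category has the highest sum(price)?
SELECT category, SUM(price) as val
FROM sales
GROUP BY category
ORDER BY val DESC
LIMIT 1

Result: Food with sum(price) = 6023.64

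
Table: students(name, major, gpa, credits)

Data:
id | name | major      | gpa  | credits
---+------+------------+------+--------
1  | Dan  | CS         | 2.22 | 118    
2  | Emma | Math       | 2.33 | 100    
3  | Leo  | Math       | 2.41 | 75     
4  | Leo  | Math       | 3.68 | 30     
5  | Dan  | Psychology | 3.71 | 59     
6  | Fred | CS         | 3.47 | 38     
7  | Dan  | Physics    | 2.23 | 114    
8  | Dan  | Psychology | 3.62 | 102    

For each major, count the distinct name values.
SELECT major, COUNT(DISTINCT name)
FROM students
GROUP BY major

Result:
  CS: 2 distinct
  Math: 2 distinct
  Physics: 1 distinct
  Psychology: 1 distinct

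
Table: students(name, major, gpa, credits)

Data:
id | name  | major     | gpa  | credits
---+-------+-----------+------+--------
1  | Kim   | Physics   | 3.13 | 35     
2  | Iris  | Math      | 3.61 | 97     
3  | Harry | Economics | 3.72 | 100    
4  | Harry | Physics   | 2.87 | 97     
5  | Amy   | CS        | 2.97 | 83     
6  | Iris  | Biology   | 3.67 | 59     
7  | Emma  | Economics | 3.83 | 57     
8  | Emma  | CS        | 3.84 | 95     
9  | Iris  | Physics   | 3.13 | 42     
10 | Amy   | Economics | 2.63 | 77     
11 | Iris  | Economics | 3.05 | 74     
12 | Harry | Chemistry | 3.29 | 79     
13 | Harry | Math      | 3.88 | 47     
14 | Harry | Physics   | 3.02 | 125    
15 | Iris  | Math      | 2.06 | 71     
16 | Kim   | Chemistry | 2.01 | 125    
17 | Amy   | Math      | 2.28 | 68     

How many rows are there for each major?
SELECT major, COUNT(*) as count
FROM students
GROUP BY major

Result:
  Biology: 1
  CS: 2
  Chemistry: 2
  Economics: 4
  Math: 4
  Physics: 4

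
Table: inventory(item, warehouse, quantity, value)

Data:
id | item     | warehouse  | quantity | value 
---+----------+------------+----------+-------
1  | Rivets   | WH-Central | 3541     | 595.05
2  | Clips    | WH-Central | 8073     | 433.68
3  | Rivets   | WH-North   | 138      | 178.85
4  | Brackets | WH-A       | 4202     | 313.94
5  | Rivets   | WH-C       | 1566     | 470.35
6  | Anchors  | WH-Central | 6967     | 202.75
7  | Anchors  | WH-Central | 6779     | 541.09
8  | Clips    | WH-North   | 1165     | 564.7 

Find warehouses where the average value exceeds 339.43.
SELECT warehouse, AVG(value)
FROM inventory
GROUP BY warehouse
HAVING AVG(value) > 339.43

Result:
  WH-C: avg=470.35
  WH-Central: avg=443.14
  WH-North: avg=371.78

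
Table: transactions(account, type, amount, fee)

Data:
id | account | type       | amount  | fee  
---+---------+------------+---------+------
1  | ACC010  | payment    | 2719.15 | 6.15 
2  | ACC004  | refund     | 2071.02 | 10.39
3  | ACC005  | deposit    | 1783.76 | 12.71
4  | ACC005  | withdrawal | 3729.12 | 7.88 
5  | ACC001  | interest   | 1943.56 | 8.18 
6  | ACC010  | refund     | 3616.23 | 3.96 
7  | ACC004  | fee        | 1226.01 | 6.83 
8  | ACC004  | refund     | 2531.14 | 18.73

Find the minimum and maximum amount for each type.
SELECT type, MIN(amount), MAX(amount)
FROM transactions
GROUP BY type

Result:
  deposit: min=1783.76, max=1783.76
  fee: min=1226.01, max=1226.01
  interest: min=1943.56, max=1943.56
  payment: min=2719.15, max=2719.15
  refund: min=2071.02, max=3616.23
  withdrawal: min=3729.12, max=3729.12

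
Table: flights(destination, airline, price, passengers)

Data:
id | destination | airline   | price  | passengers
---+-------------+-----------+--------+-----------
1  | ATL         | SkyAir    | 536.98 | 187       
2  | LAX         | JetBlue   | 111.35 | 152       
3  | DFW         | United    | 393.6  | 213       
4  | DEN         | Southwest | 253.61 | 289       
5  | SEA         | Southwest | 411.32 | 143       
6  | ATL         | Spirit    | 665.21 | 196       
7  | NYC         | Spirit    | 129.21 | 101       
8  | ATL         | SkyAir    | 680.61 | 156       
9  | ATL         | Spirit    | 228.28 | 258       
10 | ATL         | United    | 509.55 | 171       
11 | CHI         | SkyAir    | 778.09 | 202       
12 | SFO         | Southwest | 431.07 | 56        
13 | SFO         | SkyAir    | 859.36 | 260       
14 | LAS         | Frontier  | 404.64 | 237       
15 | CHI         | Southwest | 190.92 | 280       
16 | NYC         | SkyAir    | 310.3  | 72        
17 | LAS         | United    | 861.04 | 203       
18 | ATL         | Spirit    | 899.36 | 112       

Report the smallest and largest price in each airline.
SELECT airline, MIN(price), MAX(price)
FROM flights
GROUP BY airline

Result:
  Frontier: min=404.64, max=404.64
  JetBlue: min=111.35, max=111.35
  SkyAir: min=310.30, max=859.36
  Southwest: min=190.92, max=431.07
  Spirit: min=129.21, max=899.36
  United: min=393.60, max=861.04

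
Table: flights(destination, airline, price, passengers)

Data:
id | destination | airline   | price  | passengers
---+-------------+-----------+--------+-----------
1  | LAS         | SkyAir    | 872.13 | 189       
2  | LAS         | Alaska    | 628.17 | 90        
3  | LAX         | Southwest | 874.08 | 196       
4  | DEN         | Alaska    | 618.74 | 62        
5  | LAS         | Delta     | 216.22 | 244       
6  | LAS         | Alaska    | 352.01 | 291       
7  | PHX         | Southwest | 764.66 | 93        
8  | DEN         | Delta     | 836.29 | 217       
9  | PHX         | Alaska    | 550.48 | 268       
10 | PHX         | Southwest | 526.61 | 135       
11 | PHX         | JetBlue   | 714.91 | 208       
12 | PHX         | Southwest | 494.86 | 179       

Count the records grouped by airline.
SELECT airline, COUNT(*) as count
FROM flights
GROUP BY airline

Result:
  Alaska: 4
  Delta: 2
  JetBlue: 1
  SkyAir: 1
  Southwest: 4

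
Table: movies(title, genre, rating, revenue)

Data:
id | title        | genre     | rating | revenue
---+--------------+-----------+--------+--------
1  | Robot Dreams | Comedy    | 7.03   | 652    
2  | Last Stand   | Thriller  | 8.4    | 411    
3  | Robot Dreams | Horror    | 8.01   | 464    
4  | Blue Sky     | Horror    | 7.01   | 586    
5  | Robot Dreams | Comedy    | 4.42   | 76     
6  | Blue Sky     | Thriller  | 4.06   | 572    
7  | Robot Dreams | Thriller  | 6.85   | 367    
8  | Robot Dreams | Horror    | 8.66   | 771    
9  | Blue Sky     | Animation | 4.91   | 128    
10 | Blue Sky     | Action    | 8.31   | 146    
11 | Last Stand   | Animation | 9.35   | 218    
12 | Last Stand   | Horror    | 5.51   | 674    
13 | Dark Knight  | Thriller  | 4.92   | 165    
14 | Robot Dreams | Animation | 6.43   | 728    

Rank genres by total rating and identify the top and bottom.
SELECT genre, SUM(rating)
FROM movies
GROUP BY genre
ORDER BY SUM(rating)

All groups:
  Action: 8.31
  Comedy: 11.45
  Animation: 20.69
  Thriller: 24.23
  Horror: 29.19

Highest: Horror (29.19)
Lowest: Action (8.31)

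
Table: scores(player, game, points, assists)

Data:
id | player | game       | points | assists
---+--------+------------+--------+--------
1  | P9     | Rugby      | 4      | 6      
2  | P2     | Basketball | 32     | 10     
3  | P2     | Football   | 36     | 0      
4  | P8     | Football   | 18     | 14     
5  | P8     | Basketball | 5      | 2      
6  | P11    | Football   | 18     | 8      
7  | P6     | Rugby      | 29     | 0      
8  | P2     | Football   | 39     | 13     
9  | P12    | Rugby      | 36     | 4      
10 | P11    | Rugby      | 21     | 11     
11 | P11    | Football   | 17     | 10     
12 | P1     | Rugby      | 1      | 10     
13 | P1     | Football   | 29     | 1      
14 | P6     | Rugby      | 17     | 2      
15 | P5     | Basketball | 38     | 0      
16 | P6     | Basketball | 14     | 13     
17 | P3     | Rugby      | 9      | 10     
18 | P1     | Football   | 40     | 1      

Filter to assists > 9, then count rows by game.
SELECT game, COUNT(*)
FROM scores
WHERE assists > 9
GROUP BY game

Note: WHERE filters rows before grouping.

Result:
  Basketball: 2
  Football: 3
  Rugby: 3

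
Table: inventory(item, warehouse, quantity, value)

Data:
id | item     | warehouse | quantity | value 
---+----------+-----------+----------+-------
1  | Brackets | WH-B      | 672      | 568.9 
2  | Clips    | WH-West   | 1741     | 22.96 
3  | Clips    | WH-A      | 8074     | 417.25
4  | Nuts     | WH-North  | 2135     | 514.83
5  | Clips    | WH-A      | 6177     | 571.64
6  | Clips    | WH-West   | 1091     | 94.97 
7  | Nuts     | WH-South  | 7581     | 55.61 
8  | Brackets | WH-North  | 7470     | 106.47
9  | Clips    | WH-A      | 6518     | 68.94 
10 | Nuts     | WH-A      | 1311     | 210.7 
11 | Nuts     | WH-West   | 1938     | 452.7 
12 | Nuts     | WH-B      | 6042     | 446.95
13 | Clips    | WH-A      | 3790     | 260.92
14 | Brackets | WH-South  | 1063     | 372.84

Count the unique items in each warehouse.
SELECT warehouse, COUNT(DISTINCT item)
FROM inventory
GROUP BY warehouse

Result:
  WH-A: 2 distinct
  WH-B: 2 distinct
  WH-North: 2 distinct
  WH-South: 2 distinct
  WH-West: 2 distinct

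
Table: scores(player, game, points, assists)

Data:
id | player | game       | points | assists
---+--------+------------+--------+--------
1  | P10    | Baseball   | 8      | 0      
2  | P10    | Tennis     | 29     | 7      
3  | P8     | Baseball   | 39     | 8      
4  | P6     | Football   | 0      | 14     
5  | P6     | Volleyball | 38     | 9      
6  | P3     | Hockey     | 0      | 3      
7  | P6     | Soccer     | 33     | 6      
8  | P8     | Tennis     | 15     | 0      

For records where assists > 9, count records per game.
SELECT game, COUNT(*)
FROM scores
WHERE assists > 9
GROUP BY game

Note: WHERE filters rows before grouping.

Result:
  Football: 1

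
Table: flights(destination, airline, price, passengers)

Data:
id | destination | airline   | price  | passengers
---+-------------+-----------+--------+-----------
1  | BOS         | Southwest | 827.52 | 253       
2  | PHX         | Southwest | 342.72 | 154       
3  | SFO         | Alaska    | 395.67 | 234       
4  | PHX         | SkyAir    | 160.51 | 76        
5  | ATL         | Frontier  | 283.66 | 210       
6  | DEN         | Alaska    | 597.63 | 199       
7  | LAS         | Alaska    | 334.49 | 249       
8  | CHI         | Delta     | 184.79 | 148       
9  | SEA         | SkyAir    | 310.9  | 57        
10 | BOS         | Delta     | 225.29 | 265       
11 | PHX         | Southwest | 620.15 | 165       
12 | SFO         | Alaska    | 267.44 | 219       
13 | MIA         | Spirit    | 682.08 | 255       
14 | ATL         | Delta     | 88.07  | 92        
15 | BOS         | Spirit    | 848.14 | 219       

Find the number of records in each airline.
SELECT airline, COUNT(*) as count
FROM flights
GROUP BY airline

Result:
  Alaska: 4
  Delta: 3
  Frontier: 1
  SkyAir: 2
  Southwest: 3
  Spirit: 2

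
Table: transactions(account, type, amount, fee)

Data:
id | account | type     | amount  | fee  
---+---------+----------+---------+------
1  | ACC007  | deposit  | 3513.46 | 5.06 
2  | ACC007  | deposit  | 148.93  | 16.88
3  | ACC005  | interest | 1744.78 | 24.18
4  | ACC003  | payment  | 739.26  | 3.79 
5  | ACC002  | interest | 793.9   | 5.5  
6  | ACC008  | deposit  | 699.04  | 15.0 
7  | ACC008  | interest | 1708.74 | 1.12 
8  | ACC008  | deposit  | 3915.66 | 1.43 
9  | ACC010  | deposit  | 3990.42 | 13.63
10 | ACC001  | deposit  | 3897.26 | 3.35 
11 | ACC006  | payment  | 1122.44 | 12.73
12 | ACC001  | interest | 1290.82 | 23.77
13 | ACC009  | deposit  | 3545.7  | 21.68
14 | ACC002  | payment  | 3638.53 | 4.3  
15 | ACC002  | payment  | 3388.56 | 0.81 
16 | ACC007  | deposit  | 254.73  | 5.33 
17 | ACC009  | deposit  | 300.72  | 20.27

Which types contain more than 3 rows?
SELECT type, COUNT(*) as cnt
FROM transactions
GROUP BY type
HAVING COUNT(*) > 3

Result:
  deposit: 9
  interest: 4
  payment: 4

Note: HAVING filters groups after aggregation, WHERE filters rows before.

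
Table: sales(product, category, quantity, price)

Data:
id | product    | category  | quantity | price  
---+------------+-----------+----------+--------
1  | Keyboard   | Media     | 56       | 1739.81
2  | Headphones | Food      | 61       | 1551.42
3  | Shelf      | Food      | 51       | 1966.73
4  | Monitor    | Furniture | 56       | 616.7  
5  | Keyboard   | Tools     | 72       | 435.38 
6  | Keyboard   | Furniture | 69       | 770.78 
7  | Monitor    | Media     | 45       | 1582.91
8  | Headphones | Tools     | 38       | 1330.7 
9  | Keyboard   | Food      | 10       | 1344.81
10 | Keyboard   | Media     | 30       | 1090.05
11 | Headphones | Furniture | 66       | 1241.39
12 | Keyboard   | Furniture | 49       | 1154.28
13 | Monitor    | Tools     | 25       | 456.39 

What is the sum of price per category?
SELECT category, SUM(price) as result
FROM sales
GROUP BY category

Result:
  Food: 4862.96
  Furniture: 3783.15
  Media: 4412.77
  Tools: 2222.47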